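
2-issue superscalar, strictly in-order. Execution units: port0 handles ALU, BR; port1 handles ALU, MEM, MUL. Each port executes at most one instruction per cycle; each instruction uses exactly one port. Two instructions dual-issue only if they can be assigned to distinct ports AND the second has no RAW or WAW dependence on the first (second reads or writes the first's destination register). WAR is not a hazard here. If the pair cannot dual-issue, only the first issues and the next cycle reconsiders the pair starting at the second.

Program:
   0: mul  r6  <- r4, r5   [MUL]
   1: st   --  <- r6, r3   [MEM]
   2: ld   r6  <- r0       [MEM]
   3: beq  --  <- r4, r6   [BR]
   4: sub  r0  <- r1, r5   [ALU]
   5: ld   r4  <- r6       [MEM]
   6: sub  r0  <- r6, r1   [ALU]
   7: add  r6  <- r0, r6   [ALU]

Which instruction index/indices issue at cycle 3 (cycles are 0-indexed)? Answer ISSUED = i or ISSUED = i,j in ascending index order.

[0] i0  mul  -- no-port MUL/MEM
[1] i1  st  -- no-port MEM/MEM
[2] i2  ld  -- RAW r6
[3] i3+i4  beq sub  -- dual
[4] i5+i6  ld sub  -- dual
[5] i7  add  -- tail

ISSUED = 3,4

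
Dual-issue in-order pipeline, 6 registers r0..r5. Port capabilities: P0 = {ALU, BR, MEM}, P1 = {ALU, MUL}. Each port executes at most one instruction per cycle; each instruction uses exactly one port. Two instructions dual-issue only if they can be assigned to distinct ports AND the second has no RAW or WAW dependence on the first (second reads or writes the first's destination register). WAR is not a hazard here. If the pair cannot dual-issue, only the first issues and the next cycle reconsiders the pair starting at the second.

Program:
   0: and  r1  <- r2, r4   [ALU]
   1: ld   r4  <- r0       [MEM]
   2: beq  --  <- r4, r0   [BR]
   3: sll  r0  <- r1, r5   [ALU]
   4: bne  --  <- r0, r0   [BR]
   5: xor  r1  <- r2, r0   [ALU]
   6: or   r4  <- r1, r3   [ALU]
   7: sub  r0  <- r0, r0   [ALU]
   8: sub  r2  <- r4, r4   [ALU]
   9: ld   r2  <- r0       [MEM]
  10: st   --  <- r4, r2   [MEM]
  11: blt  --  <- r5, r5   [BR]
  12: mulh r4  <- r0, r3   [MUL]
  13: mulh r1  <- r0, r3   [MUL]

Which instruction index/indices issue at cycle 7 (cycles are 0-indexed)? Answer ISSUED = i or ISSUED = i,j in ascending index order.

  cy0 -> i0+i1 (and.ALU;ld.MEM) dual
  cy1 -> i2+i3 (beq.BR;sll.ALU) dual
  cy2 -> i4+i5 (bne.BR;xor.ALU) dual
  cy3 -> i6+i7 (or.ALU;sub.ALU) dual
  cy4 -> i8 (sub.ALU) WAW r2
  cy5 -> i9 (ld.MEM) no-port MEM/MEM
  cy6 -> i10 (st.MEM) no-port MEM/BR
  cy7 -> i11+i12 (blt.BR;mulh.MUL) dual
  cy8 -> i13 (mulh.MUL) tail

ISSUED = 11,12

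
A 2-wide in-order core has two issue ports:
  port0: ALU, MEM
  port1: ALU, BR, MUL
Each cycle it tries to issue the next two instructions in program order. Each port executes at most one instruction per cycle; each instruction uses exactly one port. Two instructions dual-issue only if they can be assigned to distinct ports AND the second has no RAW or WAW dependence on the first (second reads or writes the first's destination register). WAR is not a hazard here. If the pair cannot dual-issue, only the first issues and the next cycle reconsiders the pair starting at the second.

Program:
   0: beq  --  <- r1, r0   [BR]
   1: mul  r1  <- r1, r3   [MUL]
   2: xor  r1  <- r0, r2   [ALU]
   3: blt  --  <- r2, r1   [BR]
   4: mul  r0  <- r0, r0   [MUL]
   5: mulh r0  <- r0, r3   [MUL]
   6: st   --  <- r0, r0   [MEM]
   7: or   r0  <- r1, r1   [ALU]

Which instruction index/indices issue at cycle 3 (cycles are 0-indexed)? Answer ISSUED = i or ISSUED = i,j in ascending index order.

ISSUED = 3

0. beq @i0  | no-port BR/MUL
1. mul @i1  | WAW r1
2. xor @i2  | RAW r1
3. blt @i3  | no-port BR/MUL
4. mul @i4  | no-port MUL/MUL
5. mulh @i5  | RAW r0
6. st;or @i6/i7  | 2-wide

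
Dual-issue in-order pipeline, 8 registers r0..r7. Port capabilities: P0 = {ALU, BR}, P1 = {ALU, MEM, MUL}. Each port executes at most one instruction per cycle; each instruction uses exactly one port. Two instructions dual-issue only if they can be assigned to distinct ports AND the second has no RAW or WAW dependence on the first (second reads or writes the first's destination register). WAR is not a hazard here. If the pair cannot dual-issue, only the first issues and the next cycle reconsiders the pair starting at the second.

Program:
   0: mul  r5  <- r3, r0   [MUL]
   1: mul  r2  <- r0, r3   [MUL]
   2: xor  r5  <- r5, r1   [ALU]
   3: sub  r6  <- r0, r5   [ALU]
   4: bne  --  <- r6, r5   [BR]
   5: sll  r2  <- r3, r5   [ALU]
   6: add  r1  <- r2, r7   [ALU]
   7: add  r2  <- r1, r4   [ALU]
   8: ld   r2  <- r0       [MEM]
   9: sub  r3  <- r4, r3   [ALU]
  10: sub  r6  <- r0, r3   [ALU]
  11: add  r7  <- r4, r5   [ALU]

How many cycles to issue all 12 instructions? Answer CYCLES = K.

[0] i0  mul  -- no-port MUL/MUL
[1] i1+i2  mul/xor  -- pair
[2] i3  sub  -- RAW r6
[3] i4+i5  bne/sll  -- pair
[4] i6  add  -- RAW r1
[5] i7  add  -- WAW r2
[6] i8+i9  ld/sub  -- pair
[7] i10+i11  sub/add  -- pair

CYCLES = 8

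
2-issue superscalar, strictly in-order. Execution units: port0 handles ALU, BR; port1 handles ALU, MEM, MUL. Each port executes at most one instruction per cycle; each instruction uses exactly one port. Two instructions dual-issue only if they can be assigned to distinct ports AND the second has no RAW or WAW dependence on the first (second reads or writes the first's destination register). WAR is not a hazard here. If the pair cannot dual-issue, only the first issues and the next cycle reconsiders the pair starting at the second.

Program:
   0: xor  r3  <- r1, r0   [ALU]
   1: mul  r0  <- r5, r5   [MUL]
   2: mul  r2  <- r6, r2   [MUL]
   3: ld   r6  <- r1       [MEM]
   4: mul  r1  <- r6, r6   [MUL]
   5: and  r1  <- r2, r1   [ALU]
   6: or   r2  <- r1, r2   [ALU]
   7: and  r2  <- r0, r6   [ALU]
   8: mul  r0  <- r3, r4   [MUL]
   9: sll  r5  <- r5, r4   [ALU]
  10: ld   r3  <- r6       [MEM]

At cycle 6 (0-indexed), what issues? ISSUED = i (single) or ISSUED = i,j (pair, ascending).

ISSUED = 7,8

c0: i0+i1 xor mul  2-wide
c1: i2 mul  no-port MUL/MEM
c2: i3 ld  no-port MEM/MUL
c3: i4 mul  RAW+WAW r1
c4: i5 and  RAW r1
c5: i6 or  WAW r2
c6: i7+i8 and mul  2-wide
c7: i9+i10 sll ld  2-wide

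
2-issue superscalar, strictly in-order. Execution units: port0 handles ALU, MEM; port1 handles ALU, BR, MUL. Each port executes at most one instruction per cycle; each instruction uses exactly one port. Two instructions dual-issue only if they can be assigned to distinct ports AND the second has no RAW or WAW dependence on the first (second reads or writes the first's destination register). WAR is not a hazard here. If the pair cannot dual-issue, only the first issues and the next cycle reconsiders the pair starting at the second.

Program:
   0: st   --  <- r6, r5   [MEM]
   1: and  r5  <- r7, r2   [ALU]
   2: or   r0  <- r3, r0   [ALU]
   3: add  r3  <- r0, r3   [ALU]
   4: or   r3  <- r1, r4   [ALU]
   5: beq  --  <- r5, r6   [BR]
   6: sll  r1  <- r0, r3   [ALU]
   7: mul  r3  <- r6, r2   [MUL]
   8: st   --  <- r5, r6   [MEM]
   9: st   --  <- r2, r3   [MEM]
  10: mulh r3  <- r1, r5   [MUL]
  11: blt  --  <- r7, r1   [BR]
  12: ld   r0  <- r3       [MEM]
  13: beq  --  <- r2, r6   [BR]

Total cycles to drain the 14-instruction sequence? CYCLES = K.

  cy0 -> i0,i1 (st.MEM;and.ALU) pair
  cy1 -> i2 (or.ALU) RAW r0
  cy2 -> i3 (add.ALU) WAW r3
  cy3 -> i4,i5 (or.ALU;beq.BR) pair
  cy4 -> i6,i7 (sll.ALU;mul.MUL) pair
  cy5 -> i8 (st.MEM) no-port MEM/MEM
  cy6 -> i9,i10 (st.MEM;mulh.MUL) pair
  cy7 -> i11,i12 (blt.BR;ld.MEM) pair
  cy8 -> i13 (beq.BR) tail

CYCLES = 9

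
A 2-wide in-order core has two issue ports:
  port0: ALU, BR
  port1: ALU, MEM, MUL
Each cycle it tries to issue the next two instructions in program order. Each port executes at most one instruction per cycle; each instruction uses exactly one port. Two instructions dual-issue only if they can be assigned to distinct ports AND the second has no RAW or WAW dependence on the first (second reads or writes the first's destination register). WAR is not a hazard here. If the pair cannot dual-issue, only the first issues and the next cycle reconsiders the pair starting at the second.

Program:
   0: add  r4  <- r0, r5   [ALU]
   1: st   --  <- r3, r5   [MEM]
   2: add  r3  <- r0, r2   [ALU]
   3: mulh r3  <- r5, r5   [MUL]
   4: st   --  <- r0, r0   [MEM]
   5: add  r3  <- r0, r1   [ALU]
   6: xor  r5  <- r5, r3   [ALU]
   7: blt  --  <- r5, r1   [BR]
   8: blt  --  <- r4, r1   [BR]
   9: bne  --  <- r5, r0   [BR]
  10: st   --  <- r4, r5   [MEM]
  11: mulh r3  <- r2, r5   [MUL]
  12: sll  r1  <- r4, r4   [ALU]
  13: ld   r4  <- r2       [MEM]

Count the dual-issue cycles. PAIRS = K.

  cy0 -> i0/i1 (add.ALU;st.MEM) 2-wide
  cy1 -> i2 (add.ALU) WAW r3
  cy2 -> i3 (mulh.MUL) no-port MUL/MEM
  cy3 -> i4/i5 (st.MEM;add.ALU) 2-wide
  cy4 -> i6 (xor.ALU) RAW r5
  cy5 -> i7 (blt.BR) no-port BR/BR
  cy6 -> i8 (blt.BR) no-port BR/BR
  cy7 -> i9/i10 (bne.BR;st.MEM) 2-wide
  cy8 -> i11/i12 (mulh.MUL;sll.ALU) 2-wide
  cy9 -> i13 (ld.MEM) tail

PAIRS = 4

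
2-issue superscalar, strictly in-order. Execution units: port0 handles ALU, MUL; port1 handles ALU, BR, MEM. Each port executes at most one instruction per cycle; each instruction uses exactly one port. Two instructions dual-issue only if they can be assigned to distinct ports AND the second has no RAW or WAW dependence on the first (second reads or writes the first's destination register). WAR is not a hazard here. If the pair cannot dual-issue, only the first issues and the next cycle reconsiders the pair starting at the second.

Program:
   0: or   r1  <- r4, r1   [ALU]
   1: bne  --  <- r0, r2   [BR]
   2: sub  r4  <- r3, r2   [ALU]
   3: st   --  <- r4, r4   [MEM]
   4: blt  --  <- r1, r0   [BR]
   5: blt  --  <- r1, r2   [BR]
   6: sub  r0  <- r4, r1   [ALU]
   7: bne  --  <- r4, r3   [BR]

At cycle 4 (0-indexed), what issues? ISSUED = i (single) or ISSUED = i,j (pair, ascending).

ISSUED = 5,6

  cy0 -> i0/i1 (or.ALU/bne.BR) dual
  cy1 -> i2 (sub.ALU) RAW r4
  cy2 -> i3 (st.MEM) no-port MEM/BR
  cy3 -> i4 (blt.BR) no-port BR/BR
  cy4 -> i5/i6 (blt.BR/sub.ALU) dual
  cy5 -> i7 (bne.BR) tail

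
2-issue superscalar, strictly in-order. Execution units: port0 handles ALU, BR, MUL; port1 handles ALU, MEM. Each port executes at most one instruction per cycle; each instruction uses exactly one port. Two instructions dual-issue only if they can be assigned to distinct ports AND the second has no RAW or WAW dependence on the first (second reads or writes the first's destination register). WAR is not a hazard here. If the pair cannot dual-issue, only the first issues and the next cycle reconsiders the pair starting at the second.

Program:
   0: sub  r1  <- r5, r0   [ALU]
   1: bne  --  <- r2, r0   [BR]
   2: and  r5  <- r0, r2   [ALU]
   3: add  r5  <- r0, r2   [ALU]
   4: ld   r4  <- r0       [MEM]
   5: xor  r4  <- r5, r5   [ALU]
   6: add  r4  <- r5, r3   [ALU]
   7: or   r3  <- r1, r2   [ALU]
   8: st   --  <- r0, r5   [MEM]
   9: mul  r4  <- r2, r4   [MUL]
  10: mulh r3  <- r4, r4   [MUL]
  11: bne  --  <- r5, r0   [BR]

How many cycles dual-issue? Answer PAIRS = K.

#0 head=0: sub.ALU bne.BR i0&i1 pair
#1 head=2: and.ALU i2 WAW r5
#2 head=3: add.ALU ld.MEM i3&i4 pair
#3 head=5: xor.ALU i5 WAW r4
#4 head=6: add.ALU or.ALU i6&i7 pair
#5 head=8: st.MEM mul.MUL i8&i9 pair
#6 head=10: mulh.MUL i10 no-port MUL/BR
#7 head=11: bne.BR i11 tail

PAIRS = 4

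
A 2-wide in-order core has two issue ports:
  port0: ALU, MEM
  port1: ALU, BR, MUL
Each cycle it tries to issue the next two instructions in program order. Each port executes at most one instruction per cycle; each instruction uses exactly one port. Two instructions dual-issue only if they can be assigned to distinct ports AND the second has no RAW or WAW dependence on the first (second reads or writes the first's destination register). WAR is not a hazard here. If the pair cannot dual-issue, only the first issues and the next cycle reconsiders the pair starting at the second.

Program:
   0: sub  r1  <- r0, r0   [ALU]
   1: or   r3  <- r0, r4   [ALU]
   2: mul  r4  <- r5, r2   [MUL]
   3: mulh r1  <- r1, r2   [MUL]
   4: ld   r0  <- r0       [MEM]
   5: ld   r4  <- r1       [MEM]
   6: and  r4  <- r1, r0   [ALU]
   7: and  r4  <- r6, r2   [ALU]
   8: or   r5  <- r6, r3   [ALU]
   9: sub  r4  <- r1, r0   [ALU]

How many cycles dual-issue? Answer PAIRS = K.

[0] i0+i1  sub;or  -- pair
[1] i2  mul  -- no-port MUL/MUL
[2] i3+i4  mulh;ld  -- pair
[3] i5  ld  -- WAW r4
[4] i6  and  -- WAW r4
[5] i7+i8  and;or  -- pair
[6] i9  sub  -- tail

PAIRS = 3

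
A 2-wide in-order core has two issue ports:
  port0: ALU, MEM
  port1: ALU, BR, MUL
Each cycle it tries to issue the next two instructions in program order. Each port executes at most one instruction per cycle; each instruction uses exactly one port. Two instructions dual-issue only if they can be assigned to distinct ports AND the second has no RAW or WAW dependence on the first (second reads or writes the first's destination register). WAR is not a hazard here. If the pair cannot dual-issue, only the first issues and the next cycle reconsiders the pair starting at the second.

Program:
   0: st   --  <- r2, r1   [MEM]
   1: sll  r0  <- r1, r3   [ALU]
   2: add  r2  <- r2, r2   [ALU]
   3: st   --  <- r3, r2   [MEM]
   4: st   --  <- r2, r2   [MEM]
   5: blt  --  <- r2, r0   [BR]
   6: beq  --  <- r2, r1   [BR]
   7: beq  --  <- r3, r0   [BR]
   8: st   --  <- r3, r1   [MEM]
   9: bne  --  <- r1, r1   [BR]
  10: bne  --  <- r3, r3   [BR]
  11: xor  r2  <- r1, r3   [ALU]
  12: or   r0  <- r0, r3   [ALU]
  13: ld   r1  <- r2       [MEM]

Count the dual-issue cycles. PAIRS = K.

t=0 i0/i1:st.MEM;sll.ALU ; dual
t=1 i2:add.ALU ; RAW r2
t=2 i3:st.MEM ; no-port MEM/MEM
t=3 i4/i5:st.MEM;blt.BR ; dual
t=4 i6:beq.BR ; no-port BR/BR
t=5 i7/i8:beq.BR;st.MEM ; dual
t=6 i9:bne.BR ; no-port BR/BR
t=7 i10/i11:bne.BR;xor.ALU ; dual
t=8 i12/i13:or.ALU;ld.MEM ; dual

PAIRS = 5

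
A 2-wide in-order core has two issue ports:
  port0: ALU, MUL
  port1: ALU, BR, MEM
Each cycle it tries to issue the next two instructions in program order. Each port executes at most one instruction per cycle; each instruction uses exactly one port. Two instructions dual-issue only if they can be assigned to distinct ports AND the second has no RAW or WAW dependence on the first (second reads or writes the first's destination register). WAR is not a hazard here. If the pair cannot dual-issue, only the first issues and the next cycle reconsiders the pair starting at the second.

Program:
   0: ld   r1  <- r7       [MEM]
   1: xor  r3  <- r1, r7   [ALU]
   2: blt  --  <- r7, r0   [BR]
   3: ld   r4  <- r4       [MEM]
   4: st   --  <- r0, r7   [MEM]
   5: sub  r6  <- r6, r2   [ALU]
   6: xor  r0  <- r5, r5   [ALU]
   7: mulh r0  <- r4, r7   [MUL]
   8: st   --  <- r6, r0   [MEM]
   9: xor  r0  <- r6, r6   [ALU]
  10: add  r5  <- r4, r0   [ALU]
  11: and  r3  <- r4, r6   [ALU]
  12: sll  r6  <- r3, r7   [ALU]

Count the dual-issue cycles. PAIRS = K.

PAIRS = 4

c0: i0 ld.MEM  RAW r1
c1: i1+i2 xor.ALU blt.BR  pair
c2: i3 ld.MEM  no-port MEM/MEM
c3: i4+i5 st.MEM sub.ALU  pair
c4: i6 xor.ALU  WAW r0
c5: i7 mulh.MUL  RAW r0
c6: i8+i9 st.MEM xor.ALU  pair
c7: i10+i11 add.ALU and.ALU  pair
c8: i12 sll.ALU  tail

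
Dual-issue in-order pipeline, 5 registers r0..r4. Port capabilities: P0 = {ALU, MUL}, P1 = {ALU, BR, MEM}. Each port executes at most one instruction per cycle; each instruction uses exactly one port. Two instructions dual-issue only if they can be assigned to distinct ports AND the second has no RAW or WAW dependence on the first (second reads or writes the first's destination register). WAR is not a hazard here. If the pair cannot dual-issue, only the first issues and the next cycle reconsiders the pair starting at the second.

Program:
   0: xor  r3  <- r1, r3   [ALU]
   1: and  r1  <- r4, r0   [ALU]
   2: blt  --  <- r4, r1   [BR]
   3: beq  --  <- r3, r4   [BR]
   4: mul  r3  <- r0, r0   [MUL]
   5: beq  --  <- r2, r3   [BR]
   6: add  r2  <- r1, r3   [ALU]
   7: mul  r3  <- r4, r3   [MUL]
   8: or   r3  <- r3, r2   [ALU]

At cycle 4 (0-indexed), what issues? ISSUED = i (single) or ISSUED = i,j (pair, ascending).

t=0 i0+i1:xor/and ; pair
t=1 i2:blt ; no-port BR/BR
t=2 i3+i4:beq/mul ; pair
t=3 i5+i6:beq/add ; pair
t=4 i7:mul ; RAW+WAW r3
t=5 i8:or ; tail

ISSUED = 7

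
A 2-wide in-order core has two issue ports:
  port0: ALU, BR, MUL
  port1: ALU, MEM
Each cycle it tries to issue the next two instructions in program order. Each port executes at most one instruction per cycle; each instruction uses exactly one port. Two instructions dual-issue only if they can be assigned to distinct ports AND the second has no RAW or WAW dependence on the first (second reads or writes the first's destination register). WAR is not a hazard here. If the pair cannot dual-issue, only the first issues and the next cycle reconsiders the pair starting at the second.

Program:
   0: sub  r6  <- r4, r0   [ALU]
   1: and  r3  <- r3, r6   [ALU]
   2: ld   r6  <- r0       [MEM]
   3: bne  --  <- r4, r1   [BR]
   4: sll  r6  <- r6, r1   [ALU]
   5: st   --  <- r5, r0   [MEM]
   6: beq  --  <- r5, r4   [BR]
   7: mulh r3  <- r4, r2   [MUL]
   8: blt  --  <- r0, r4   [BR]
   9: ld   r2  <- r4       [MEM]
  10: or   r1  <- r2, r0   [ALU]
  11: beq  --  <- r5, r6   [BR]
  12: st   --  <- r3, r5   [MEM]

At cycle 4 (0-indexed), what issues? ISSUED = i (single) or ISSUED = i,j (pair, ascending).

ISSUED = 7

0. sub.ALU @i0  | RAW r6
1. and.ALU;ld.MEM @i1+i2  | dual
2. bne.BR;sll.ALU @i3+i4  | dual
3. st.MEM;beq.BR @i5+i6  | dual
4. mulh.MUL @i7  | no-port MUL/BR
5. blt.BR;ld.MEM @i8+i9  | dual
6. or.ALU;beq.BR @i10+i11  | dual
7. st.MEM @i12  | tail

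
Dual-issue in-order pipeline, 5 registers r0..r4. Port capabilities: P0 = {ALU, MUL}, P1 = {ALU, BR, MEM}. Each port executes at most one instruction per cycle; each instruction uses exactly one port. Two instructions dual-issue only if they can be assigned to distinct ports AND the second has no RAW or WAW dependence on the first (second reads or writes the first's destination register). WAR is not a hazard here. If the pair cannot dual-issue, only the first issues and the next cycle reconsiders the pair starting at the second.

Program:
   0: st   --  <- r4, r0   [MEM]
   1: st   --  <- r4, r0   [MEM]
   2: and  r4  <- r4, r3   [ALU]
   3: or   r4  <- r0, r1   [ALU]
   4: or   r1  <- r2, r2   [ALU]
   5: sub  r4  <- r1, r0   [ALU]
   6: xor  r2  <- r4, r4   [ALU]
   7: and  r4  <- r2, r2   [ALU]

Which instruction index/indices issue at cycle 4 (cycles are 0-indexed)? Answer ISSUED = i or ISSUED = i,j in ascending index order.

ISSUED = 6

t=0 i0:st ; no-port MEM/MEM
t=1 i1&i2:st;and ; 2-wide
t=2 i3&i4:or;or ; 2-wide
t=3 i5:sub ; RAW r4
t=4 i6:xor ; RAW r2
t=5 i7:and ; tail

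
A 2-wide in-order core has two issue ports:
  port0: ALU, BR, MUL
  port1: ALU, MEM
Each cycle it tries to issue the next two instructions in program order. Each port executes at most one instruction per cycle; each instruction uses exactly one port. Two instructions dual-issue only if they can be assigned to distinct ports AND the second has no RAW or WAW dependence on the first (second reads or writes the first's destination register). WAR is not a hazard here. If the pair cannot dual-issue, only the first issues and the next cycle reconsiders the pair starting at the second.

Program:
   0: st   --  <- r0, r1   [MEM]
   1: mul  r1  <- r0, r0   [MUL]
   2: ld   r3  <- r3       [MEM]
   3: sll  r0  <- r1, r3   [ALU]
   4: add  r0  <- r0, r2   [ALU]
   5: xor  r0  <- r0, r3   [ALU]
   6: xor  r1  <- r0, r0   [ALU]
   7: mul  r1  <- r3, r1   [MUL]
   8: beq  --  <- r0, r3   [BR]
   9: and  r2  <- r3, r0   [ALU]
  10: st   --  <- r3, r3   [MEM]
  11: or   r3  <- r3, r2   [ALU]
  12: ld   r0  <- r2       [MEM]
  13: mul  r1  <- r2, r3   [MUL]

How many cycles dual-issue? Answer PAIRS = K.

PAIRS = 4

  cy0 -> i0/i1 (st.MEM+mul.MUL) pair
  cy1 -> i2 (ld.MEM) RAW r3
  cy2 -> i3 (sll.ALU) RAW+WAW r0
  cy3 -> i4 (add.ALU) RAW+WAW r0
  cy4 -> i5 (xor.ALU) RAW r0
  cy5 -> i6 (xor.ALU) RAW+WAW r1
  cy6 -> i7 (mul.MUL) no-port MUL/BR
  cy7 -> i8/i9 (beq.BR+and.ALU) pair
  cy8 -> i10/i11 (st.MEM+or.ALU) pair
  cy9 -> i12/i13 (ld.MEM+mul.MUL) pair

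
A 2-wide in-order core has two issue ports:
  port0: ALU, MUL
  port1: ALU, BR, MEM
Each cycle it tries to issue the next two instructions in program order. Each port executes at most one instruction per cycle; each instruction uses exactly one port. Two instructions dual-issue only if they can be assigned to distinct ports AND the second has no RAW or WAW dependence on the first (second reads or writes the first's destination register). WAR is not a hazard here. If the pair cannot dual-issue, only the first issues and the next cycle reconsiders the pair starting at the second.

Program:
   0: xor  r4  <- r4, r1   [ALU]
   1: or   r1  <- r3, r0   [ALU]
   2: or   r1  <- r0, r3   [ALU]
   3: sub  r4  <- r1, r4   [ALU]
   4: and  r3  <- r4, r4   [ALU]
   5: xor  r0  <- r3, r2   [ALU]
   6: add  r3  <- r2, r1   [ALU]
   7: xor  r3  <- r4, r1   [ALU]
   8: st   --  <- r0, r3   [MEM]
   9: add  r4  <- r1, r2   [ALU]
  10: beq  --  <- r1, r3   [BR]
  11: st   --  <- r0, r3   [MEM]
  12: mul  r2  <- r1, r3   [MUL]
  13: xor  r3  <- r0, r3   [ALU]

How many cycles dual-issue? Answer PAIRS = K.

c0: i0,i1 xor.ALU;or.ALU  pair
c1: i2 or.ALU  RAW r1
c2: i3 sub.ALU  RAW r4
c3: i4 and.ALU  RAW r3
c4: i5,i6 xor.ALU;add.ALU  pair
c5: i7 xor.ALU  RAW r3
c6: i8,i9 st.MEM;add.ALU  pair
c7: i10 beq.BR  no-port BR/MEM
c8: i11,i12 st.MEM;mul.MUL  pair
c9: i13 xor.ALU  tail

PAIRS = 4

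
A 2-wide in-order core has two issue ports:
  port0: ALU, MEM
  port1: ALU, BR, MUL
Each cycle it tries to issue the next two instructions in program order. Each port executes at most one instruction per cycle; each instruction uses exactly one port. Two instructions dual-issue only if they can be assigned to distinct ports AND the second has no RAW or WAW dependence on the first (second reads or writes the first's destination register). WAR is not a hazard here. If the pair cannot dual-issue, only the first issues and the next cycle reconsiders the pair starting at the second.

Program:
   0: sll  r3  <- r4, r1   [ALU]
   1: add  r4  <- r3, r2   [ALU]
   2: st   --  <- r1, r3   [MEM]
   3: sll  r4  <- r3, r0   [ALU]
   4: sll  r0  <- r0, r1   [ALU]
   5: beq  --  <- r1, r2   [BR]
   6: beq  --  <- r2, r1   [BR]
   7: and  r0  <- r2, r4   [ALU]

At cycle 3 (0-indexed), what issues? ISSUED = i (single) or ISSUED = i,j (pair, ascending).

#0 head=0: sll.ALU i0 RAW r3
#1 head=1: add.ALU+st.MEM i1+i2 2-wide
#2 head=3: sll.ALU+sll.ALU i3+i4 2-wide
#3 head=5: beq.BR i5 no-port BR/BR
#4 head=6: beq.BR+and.ALU i6+i7 2-wide

ISSUED = 5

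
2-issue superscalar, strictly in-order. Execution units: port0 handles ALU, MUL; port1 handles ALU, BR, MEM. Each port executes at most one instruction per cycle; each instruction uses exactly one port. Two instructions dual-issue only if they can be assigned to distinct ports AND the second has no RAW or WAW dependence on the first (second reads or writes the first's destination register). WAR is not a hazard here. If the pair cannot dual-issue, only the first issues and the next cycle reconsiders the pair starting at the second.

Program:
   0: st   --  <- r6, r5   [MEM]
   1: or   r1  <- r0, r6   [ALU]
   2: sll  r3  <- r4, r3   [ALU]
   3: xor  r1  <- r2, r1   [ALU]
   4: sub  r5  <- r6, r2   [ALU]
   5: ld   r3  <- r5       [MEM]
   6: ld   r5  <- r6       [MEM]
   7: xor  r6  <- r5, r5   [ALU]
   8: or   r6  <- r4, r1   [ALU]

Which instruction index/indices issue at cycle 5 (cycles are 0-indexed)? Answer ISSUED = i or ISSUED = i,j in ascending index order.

ISSUED = 7

t=0 i0+i1:st+or ; dual
t=1 i2+i3:sll+xor ; dual
t=2 i4:sub ; RAW r5
t=3 i5:ld ; no-port MEM/MEM
t=4 i6:ld ; RAW r5
t=5 i7:xor ; WAW r6
t=6 i8:or ; tail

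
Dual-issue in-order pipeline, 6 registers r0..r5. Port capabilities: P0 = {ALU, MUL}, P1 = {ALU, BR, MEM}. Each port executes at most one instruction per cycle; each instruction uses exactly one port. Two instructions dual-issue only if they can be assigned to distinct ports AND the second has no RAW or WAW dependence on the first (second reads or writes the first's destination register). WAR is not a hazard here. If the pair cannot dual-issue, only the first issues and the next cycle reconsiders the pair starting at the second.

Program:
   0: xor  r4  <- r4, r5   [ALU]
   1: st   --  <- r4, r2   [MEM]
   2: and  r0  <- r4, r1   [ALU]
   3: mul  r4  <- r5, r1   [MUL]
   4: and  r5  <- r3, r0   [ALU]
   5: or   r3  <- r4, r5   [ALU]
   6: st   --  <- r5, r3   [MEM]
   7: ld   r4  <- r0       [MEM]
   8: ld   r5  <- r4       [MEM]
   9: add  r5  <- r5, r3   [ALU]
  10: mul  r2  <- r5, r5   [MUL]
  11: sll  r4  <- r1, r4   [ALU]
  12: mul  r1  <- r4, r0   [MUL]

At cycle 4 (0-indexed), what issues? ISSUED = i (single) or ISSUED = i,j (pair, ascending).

[0] i0  xor.ALU  -- RAW r4
[1] i1/i2  st.MEM+and.ALU  -- pair
[2] i3/i4  mul.MUL+and.ALU  -- pair
[3] i5  or.ALU  -- RAW r3
[4] i6  st.MEM  -- no-port MEM/MEM
[5] i7  ld.MEM  -- no-port MEM/MEM
[6] i8  ld.MEM  -- RAW+WAW r5
[7] i9  add.ALU  -- RAW r5
[8] i10/i11  mul.MUL+sll.ALU  -- pair
[9] i12  mul.MUL  -- tail

ISSUED = 6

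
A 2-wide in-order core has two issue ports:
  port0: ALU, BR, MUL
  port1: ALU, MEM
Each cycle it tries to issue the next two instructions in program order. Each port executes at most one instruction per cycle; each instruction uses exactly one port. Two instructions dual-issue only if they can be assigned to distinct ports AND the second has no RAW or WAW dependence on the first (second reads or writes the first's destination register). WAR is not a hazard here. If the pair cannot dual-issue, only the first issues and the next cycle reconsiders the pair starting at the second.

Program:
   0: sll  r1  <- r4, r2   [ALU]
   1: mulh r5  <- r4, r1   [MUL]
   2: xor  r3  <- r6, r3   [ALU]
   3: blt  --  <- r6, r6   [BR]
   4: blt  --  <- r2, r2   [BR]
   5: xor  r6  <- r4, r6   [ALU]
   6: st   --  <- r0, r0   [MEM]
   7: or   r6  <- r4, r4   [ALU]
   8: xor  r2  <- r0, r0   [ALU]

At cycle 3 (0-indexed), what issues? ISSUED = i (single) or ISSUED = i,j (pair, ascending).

ISSUED = 4,5

[0] i0  sll  -- RAW r1
[1] i1+i2  mulh+xor  -- 2-wide
[2] i3  blt  -- no-port BR/BR
[3] i4+i5  blt+xor  -- 2-wide
[4] i6+i7  st+or  -- 2-wide
[5] i8  xor  -- tail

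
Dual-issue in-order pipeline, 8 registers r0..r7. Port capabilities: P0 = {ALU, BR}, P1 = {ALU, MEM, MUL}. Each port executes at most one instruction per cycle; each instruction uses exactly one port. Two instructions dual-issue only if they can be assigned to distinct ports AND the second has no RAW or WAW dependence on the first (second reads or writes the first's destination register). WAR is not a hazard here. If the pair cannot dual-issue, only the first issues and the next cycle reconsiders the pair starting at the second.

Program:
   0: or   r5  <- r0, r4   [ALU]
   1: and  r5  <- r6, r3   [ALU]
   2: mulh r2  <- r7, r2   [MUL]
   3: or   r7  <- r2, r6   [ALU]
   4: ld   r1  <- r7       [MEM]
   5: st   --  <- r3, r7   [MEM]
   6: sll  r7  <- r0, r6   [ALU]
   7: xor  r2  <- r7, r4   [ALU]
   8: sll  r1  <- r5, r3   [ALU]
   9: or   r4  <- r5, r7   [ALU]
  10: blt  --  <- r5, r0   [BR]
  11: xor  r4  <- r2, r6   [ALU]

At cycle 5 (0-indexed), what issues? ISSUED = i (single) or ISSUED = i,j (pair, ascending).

t=0 i0:or.ALU ; WAW r5
t=1 i1/i2:and.ALU;mulh.MUL ; dual
t=2 i3:or.ALU ; RAW r7
t=3 i4:ld.MEM ; no-port MEM/MEM
t=4 i5/i6:st.MEM;sll.ALU ; dual
t=5 i7/i8:xor.ALU;sll.ALU ; dual
t=6 i9/i10:or.ALU;blt.BR ; dual
t=7 i11:xor.ALU ; tail

ISSUED = 7,8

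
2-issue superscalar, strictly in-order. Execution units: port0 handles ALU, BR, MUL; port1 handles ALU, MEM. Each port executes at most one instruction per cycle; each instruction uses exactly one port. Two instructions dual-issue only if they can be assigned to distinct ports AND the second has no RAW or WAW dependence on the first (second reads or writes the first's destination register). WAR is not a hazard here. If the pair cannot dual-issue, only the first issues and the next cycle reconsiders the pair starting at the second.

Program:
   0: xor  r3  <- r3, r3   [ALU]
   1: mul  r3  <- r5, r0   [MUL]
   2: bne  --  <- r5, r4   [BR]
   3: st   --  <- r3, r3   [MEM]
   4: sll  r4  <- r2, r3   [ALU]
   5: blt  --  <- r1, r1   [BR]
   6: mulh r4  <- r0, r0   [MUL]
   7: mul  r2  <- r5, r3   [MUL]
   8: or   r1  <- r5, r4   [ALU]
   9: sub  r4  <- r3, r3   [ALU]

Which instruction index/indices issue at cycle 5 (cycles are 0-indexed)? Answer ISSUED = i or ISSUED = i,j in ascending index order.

  cy0 -> i0 (xor) WAW r3
  cy1 -> i1 (mul) no-port MUL/BR
  cy2 -> i2&i3 (bne+st) 2-wide
  cy3 -> i4&i5 (sll+blt) 2-wide
  cy4 -> i6 (mulh) no-port MUL/MUL
  cy5 -> i7&i8 (mul+or) 2-wide
  cy6 -> i9 (sub) tail

ISSUED = 7,8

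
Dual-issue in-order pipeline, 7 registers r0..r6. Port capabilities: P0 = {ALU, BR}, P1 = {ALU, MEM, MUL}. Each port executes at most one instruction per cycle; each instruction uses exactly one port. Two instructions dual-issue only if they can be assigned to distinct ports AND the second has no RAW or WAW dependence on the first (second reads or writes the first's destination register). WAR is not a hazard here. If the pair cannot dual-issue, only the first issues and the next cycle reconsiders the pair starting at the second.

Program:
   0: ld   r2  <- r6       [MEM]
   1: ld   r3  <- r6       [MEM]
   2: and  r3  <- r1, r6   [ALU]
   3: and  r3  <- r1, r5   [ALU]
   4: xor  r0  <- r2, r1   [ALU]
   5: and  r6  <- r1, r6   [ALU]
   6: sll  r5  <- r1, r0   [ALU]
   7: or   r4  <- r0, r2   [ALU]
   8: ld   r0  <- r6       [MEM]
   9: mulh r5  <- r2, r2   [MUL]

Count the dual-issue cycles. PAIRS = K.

PAIRS = 3

  cy0 -> i0 (ld.MEM) no-port MEM/MEM
  cy1 -> i1 (ld.MEM) WAW r3
  cy2 -> i2 (and.ALU) WAW r3
  cy3 -> i3/i4 (and.ALU;xor.ALU) dual
  cy4 -> i5/i6 (and.ALU;sll.ALU) dual
  cy5 -> i7/i8 (or.ALU;ld.MEM) dual
  cy6 -> i9 (mulh.MUL) tail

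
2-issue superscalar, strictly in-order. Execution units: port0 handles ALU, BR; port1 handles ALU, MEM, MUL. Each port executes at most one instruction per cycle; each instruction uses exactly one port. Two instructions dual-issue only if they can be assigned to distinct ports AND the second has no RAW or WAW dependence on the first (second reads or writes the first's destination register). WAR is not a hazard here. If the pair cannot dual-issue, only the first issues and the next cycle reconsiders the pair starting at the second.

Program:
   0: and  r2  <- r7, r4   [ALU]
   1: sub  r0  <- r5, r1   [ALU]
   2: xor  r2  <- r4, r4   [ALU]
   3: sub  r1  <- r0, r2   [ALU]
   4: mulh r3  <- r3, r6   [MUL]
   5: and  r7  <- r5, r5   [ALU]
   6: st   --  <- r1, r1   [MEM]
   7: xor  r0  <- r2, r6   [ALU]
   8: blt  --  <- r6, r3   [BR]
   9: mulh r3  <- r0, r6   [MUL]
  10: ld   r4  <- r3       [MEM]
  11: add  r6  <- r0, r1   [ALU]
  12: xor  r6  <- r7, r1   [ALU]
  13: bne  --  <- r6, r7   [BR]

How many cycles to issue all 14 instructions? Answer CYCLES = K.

CYCLES = 9

c0: i0+i1 and;sub  2-wide
c1: i2 xor  RAW r2
c2: i3+i4 sub;mulh  2-wide
c3: i5+i6 and;st  2-wide
c4: i7+i8 xor;blt  2-wide
c5: i9 mulh  no-port MUL/MEM
c6: i10+i11 ld;add  2-wide
c7: i12 xor  RAW r6
c8: i13 bne  tail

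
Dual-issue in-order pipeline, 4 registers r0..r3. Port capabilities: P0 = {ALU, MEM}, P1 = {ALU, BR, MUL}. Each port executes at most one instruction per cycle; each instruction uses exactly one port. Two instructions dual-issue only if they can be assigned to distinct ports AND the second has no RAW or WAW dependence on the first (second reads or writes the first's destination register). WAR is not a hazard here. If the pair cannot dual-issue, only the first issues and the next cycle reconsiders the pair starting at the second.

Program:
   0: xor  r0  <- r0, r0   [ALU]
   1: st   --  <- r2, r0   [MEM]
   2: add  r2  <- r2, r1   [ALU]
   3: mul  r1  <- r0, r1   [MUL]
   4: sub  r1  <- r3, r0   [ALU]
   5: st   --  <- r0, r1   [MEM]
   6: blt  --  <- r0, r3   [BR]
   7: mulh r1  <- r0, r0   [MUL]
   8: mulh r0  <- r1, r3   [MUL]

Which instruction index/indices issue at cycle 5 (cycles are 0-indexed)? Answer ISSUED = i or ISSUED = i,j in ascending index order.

ISSUED = 7

c0: i0 xor.ALU  RAW r0
c1: i1,i2 st.MEM+add.ALU  dual
c2: i3 mul.MUL  WAW r1
c3: i4 sub.ALU  RAW r1
c4: i5,i6 st.MEM+blt.BR  dual
c5: i7 mulh.MUL  no-port MUL/MUL
c6: i8 mulh.MUL  tail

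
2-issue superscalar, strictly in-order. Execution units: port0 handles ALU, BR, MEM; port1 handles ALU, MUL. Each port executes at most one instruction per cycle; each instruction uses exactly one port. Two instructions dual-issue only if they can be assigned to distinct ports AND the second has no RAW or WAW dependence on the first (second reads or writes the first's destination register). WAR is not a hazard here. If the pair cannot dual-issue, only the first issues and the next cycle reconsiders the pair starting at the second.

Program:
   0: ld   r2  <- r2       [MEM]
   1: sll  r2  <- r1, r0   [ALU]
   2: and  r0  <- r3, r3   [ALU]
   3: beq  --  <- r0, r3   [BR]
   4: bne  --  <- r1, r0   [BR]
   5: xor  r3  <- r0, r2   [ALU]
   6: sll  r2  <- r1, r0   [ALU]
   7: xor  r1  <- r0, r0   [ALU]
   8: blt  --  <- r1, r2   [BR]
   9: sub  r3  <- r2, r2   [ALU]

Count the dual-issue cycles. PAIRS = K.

PAIRS = 4

[0] i0  ld.MEM  -- WAW r2
[1] i1,i2  sll.ALU/and.ALU  -- 2-wide
[2] i3  beq.BR  -- no-port BR/BR
[3] i4,i5  bne.BR/xor.ALU  -- 2-wide
[4] i6,i7  sll.ALU/xor.ALU  -- 2-wide
[5] i8,i9  blt.BR/sub.ALU  -- 2-wide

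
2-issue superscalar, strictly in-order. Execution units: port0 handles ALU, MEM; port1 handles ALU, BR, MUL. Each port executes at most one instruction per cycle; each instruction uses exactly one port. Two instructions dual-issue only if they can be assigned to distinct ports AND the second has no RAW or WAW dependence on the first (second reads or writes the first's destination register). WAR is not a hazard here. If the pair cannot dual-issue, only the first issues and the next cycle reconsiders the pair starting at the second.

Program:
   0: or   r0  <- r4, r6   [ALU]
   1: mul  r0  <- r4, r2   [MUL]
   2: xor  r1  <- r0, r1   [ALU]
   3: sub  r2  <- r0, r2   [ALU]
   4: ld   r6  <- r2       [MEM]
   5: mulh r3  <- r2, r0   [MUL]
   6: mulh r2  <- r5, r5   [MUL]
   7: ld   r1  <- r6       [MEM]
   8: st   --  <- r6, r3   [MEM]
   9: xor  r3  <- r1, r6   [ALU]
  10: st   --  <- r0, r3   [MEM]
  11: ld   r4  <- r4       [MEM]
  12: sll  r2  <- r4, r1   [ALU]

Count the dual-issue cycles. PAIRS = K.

[0] i0  or  -- WAW r0
[1] i1  mul  -- RAW r0
[2] i2,i3  xor sub  -- pair
[3] i4,i5  ld mulh  -- pair
[4] i6,i7  mulh ld  -- pair
[5] i8,i9  st xor  -- pair
[6] i10  st  -- no-port MEM/MEM
[7] i11  ld  -- RAW r4
[8] i12  sll  -- tail

PAIRS = 4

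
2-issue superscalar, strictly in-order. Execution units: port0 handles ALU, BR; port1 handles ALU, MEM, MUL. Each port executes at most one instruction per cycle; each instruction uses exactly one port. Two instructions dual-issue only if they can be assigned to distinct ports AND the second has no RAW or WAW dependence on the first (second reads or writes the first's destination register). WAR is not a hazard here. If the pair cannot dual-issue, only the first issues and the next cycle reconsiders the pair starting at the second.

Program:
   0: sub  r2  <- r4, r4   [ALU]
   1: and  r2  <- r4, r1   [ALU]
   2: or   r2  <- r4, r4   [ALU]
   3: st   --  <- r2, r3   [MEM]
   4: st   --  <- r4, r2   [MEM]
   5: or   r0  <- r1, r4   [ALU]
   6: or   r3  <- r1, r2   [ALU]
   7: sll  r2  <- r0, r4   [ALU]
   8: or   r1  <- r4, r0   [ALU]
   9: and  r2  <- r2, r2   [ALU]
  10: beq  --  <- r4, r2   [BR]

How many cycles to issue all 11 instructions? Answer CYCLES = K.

CYCLES = 8

0. sub @i0  | WAW r2
1. and @i1  | WAW r2
2. or @i2  | RAW r2
3. st @i3  | no-port MEM/MEM
4. st/or @i4+i5  | 2-wide
5. or/sll @i6+i7  | 2-wide
6. or/and @i8+i9  | 2-wide
7. beq @i10  | tail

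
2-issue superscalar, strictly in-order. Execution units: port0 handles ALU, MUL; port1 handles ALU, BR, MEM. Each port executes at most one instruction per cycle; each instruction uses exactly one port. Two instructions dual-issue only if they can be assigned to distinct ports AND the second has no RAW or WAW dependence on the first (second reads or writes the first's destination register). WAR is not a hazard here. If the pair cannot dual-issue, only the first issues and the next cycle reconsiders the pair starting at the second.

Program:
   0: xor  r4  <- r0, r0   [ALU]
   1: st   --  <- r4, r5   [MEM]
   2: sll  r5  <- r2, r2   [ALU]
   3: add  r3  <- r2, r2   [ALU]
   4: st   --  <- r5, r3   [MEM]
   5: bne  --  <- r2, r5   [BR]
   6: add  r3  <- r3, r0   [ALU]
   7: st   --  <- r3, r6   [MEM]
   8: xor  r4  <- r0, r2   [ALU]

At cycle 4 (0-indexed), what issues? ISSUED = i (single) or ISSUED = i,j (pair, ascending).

[0] i0  xor  -- RAW r4
[1] i1/i2  st;sll  -- pair
[2] i3  add  -- RAW r3
[3] i4  st  -- no-port MEM/BR
[4] i5/i6  bne;add  -- pair
[5] i7/i8  st;xor  -- pair

ISSUED = 5,6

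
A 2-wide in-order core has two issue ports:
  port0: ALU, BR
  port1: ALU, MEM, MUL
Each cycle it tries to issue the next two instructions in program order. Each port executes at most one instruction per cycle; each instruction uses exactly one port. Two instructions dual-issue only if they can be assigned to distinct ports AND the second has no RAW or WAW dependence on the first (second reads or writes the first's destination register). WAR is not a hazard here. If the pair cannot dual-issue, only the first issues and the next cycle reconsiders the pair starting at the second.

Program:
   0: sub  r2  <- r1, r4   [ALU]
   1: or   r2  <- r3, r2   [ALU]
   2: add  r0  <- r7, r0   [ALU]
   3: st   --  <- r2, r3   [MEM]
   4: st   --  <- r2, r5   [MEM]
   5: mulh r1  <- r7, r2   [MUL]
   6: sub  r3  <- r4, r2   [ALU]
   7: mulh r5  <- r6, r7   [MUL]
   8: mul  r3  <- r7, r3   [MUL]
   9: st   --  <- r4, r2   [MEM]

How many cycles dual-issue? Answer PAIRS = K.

PAIRS = 2

0. sub @i0  | RAW+WAW r2
1. or add @i1/i2  | 2-wide
2. st @i3  | no-port MEM/MEM
3. st @i4  | no-port MEM/MUL
4. mulh sub @i5/i6  | 2-wide
5. mulh @i7  | no-port MUL/MUL
6. mul @i8  | no-port MUL/MEM
7. st @i9  | tail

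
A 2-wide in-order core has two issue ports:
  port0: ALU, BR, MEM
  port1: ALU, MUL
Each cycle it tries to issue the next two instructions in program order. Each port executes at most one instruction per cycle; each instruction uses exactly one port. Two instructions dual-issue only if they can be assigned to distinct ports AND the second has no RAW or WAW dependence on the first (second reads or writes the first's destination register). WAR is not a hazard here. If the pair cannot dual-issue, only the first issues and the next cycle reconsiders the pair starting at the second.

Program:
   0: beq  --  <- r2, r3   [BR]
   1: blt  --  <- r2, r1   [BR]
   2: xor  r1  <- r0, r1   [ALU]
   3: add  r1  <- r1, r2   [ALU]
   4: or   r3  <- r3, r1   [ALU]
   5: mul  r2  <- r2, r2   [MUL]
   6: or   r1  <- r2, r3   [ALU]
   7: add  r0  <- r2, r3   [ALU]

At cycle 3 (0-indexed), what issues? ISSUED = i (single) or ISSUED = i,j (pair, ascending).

ISSUED = 4,5

#0 head=0: beq i0 no-port BR/BR
#1 head=1: blt xor i1&i2 dual
#2 head=3: add i3 RAW r1
#3 head=4: or mul i4&i5 dual
#4 head=6: or add i6&i7 dual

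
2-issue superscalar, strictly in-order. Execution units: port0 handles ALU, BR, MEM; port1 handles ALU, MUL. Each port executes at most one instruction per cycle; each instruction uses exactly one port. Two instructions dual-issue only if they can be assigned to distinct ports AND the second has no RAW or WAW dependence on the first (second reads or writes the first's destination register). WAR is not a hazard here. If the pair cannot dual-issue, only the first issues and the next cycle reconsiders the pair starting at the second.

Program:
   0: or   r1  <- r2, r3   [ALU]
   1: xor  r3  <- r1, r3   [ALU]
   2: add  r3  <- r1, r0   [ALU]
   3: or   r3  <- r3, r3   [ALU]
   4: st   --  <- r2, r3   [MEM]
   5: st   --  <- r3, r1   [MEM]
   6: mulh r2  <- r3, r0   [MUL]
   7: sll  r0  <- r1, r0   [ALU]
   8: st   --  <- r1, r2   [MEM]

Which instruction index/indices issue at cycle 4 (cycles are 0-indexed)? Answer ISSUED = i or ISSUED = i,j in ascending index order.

ISSUED = 4

t=0 i0:or ; RAW r1
t=1 i1:xor ; WAW r3
t=2 i2:add ; RAW+WAW r3
t=3 i3:or ; RAW r3
t=4 i4:st ; no-port MEM/MEM
t=5 i5+i6:st/mulh ; pair
t=6 i7+i8:sll/st ; pair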